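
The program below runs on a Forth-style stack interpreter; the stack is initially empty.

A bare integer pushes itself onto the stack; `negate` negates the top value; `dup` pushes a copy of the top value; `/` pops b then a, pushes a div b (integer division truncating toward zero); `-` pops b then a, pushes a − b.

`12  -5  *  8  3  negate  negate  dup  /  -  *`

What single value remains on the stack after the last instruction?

-420

12      12
-5      12 -5
*       -60
8       -60 8
3       -60 8 3
negate  -60 8 -3
negate  -60 8 3
dup     -60 8 3 3
/       -60 8 1
-       -60 7
*       -420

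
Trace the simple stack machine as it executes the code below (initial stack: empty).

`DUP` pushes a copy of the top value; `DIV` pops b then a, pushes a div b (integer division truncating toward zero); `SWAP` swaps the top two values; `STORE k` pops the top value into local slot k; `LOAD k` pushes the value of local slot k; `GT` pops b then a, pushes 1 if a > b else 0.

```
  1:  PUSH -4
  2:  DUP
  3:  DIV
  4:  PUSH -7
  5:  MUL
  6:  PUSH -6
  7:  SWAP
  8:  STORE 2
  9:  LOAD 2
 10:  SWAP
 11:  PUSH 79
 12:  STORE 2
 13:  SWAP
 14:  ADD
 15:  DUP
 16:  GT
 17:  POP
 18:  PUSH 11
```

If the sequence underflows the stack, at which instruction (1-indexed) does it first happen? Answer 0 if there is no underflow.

PUSH -4  [-4]
DUP      [-4, -4]
DIV      [1]
PUSH -7  [1, -7]
MUL      [-7]
PUSH -6  [-7, -6]
SWAP     [-6, -7]
STORE 2  [-6]
LOAD 2   [-6, -7]
SWAP     [-7, -6]
PUSH 79  [-7, -6, 79]
STORE 2  [-7, -6]
SWAP     [-6, -7]
ADD      [-13]
DUP      [-13, -13]
GT       [0]
POP      []
PUSH 11  [11]

0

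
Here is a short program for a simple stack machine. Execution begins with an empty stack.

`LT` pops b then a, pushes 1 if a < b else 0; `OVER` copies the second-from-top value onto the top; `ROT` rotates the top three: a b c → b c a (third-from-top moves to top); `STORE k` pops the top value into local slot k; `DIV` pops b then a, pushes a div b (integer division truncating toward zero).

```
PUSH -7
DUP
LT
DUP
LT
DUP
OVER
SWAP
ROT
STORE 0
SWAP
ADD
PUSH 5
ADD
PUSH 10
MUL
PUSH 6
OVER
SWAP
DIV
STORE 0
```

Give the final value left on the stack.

50

PUSH -7 -> [-7]
DUP     -> [-7, -7]
LT      -> [0]
DUP     -> [0, 0]
LT      -> [0]
DUP     -> [0, 0]
OVER    -> [0, 0, 0]
SWAP    -> [0, 0, 0]
ROT     -> [0, 0, 0]
STORE 0 -> [0, 0]
SWAP    -> [0, 0]
ADD     -> [0]
PUSH 5  -> [0, 5]
ADD     -> [5]
PUSH 10 -> [5, 10]
MUL     -> [50]
PUSH 6  -> [50, 6]
OVER    -> [50, 6, 50]
SWAP    -> [50, 50, 6]
DIV     -> [50, 8]
STORE 0 -> [50]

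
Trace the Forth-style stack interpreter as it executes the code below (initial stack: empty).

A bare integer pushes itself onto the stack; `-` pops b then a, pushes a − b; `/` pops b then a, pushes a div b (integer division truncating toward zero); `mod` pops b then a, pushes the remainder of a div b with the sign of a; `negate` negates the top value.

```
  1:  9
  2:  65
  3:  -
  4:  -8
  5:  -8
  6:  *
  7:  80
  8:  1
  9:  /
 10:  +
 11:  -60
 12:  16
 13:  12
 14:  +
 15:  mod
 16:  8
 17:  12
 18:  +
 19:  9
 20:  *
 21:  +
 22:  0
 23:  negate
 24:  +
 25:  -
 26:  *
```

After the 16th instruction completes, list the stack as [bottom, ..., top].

[-56, 144, -4, 8]

9   : 9
65  : 9 65
-   : -56
-8  : -56 -8
-8  : -56 -8 -8
*   : -56 64
80  : -56 64 80
1   : -56 64 80 1
/   : -56 64 80
+   : -56 144
-60 : -56 144 -60
16  : -56 144 -60 16
12  : -56 144 -60 16 12
+   : -56 144 -60 28
mod : -56 144 -4
8   : -56 144 -4 8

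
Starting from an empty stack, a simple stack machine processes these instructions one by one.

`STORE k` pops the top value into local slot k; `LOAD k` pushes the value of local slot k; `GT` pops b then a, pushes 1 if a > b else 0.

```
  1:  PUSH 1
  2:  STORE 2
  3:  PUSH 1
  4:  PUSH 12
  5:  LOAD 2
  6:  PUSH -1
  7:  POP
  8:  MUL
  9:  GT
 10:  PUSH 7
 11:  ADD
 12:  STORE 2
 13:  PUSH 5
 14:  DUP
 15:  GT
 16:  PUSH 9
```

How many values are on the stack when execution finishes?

PUSH 1   1
STORE 2  (empty)
PUSH 1   1
PUSH 12  1 12
LOAD 2   1 12 1
PUSH -1  1 12 1 -1
POP      1 12 1
MUL      1 12
GT       0
PUSH 7   0 7
ADD      7
STORE 2  (empty)
PUSH 5   5
DUP      5 5
GT       0
PUSH 9   0 9

2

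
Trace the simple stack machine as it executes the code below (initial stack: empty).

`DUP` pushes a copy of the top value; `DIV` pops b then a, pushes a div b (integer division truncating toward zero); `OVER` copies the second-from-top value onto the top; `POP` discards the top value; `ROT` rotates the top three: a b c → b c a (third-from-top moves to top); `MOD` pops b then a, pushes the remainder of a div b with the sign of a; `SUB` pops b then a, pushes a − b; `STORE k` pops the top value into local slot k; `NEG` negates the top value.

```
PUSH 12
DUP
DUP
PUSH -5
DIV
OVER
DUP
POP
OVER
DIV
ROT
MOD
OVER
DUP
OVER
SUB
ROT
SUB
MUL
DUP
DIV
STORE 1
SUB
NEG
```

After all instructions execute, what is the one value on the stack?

PUSH 12 : [12]
DUP     : [12, 12]
DUP     : [12, 12, 12]
PUSH -5 : [12, 12, 12, -5]
DIV     : [12, 12, -2]
OVER    : [12, 12, -2, 12]
DUP     : [12, 12, -2, 12, 12]
POP     : [12, 12, -2, 12]
OVER    : [12, 12, -2, 12, -2]
DIV     : [12, 12, -2, -6]
ROT     : [12, -2, -6, 12]
MOD     : [12, -2, -6]
OVER    : [12, -2, -6, -2]
DUP     : [12, -2, -6, -2, -2]
OVER    : [12, -2, -6, -2, -2, -2]
SUB     : [12, -2, -6, -2, 0]
ROT     : [12, -2, -2, 0, -6]
SUB     : [12, -2, -2, 6]
MUL     : [12, -2, -12]
DUP     : [12, -2, -12, -12]
DIV     : [12, -2, 1]
STORE 1 : [12, -2]
SUB     : [14]
NEG     : [-14]

-14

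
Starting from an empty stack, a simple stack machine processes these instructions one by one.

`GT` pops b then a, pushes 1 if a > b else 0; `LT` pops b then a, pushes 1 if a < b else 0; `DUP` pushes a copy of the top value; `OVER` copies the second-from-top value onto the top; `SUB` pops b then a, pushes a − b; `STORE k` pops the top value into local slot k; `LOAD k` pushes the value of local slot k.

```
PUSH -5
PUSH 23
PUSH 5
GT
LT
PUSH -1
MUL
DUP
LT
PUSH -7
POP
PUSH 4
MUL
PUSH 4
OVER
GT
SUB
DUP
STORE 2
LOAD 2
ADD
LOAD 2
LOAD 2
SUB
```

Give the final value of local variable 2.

PUSH -5 : -5
PUSH 23 : -5 23
PUSH 5  : -5 23 5
GT      : -5 1
LT      : 1
PUSH -1 : 1 -1
MUL     : -1
DUP     : -1 -1
LT      : 0
PUSH -7 : 0 -7
POP     : 0
PUSH 4  : 0 4
MUL     : 0
PUSH 4  : 0 4
OVER    : 0 4 0
GT      : 0 1
SUB     : -1
DUP     : -1 -1
STORE 2 : -1
LOAD 2  : -1 -1
ADD     : -2
LOAD 2  : -2 -1
LOAD 2  : -2 -1 -1
SUB     : -2 0

-1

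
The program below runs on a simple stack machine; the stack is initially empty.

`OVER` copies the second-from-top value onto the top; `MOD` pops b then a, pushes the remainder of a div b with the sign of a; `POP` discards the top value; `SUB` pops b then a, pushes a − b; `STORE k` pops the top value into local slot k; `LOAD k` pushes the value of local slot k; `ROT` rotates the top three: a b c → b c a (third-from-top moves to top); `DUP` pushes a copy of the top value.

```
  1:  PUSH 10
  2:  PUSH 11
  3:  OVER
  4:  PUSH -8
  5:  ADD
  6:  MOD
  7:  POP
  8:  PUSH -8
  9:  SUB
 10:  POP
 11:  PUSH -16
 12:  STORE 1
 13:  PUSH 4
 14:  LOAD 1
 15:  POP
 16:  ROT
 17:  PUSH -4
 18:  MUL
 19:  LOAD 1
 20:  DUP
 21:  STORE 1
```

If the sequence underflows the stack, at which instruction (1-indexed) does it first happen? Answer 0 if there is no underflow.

16

PUSH 10  → 10
PUSH 11  → 10 11
OVER     → 10 11 10
PUSH -8  → 10 11 10 -8
ADD      → 10 11 2
MOD      → 10 1
POP      → 10
PUSH -8  → 10 -8
SUB      → 18
POP      → (empty)
PUSH -16 → -16
STORE 1  → (empty)
PUSH 4   → 4
LOAD 1   → 4 -16
POP      → 4
ROT  — needs 3 operands, stack has 1 → underflow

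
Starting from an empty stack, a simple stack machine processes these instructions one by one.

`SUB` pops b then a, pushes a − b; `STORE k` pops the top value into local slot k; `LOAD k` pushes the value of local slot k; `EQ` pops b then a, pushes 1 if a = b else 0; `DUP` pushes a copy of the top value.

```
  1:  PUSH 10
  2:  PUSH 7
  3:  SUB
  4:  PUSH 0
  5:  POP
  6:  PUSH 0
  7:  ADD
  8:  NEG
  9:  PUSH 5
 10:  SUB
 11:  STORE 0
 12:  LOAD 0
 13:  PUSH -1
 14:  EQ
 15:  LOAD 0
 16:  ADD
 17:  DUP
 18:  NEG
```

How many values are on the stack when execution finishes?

2

PUSH 10 : [10]
PUSH 7  : [10, 7]
SUB     : [3]
PUSH 0  : [3, 0]
POP     : [3]
PUSH 0  : [3, 0]
ADD     : [3]
NEG     : [-3]
PUSH 5  : [-3, 5]
SUB     : [-8]
STORE 0 : []
LOAD 0  : [-8]
PUSH -1 : [-8, -1]
EQ      : [0]
LOAD 0  : [0, -8]
ADD     : [-8]
DUP     : [-8, -8]
NEG     : [-8, 8]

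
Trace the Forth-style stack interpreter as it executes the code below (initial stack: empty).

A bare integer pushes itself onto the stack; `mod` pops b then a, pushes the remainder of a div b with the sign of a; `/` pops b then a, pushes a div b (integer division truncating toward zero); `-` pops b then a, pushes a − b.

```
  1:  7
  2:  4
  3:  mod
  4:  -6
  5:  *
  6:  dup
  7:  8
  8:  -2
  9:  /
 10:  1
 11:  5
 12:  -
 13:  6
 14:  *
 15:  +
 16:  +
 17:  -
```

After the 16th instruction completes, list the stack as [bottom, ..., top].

7    7
4    7 4
mod  3
-6   3 -6
*    -18
dup  -18 -18
8    -18 -18 8
-2   -18 -18 8 -2
/    -18 -18 -4
1    -18 -18 -4 1
5    -18 -18 -4 1 5
-    -18 -18 -4 -4
6    -18 -18 -4 -4 6
*    -18 -18 -4 -24
+    -18 -18 -28
+    -18 -46

[-18, -46]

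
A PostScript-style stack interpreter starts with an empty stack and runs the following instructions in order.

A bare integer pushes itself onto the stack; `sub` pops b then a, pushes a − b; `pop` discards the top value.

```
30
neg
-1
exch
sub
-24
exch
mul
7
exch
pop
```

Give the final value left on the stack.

7

30   → 30
neg  → -30
-1   → -30 -1
exch → -1 -30
sub  → 29
-24  → 29 -24
exch → -24 29
mul  → -696
7    → -696 7
exch → 7 -696
pop  → 7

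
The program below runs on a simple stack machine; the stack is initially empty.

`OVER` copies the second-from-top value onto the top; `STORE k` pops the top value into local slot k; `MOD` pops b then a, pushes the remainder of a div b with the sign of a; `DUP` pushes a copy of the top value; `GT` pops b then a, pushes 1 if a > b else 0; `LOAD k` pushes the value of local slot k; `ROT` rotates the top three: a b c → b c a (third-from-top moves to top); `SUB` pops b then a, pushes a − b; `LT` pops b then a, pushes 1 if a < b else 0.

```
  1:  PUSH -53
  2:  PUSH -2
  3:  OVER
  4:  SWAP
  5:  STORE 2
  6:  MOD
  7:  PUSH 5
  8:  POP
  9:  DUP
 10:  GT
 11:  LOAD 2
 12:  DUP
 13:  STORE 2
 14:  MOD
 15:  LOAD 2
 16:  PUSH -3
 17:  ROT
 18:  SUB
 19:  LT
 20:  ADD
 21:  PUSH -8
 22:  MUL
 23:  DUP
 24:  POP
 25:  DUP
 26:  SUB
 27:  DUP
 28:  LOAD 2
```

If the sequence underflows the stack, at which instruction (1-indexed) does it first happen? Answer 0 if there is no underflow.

20

PUSH -53 → -53
PUSH -2  → -53 -2
OVER     → -53 -2 -53
SWAP     → -53 -53 -2
STORE 2  → -53 -53
MOD      → 0
PUSH 5   → 0 5
POP      → 0
DUP      → 0 0
GT       → 0
LOAD 2   → 0 -2
DUP      → 0 -2 -2
STORE 2  → 0 -2
MOD      → 0
LOAD 2   → 0 -2
PUSH -3  → 0 -2 -3
ROT      → -2 -3 0
SUB      → -2 -3
LT       → 0
ADD  — needs 2 operands, stack has 1 → underflow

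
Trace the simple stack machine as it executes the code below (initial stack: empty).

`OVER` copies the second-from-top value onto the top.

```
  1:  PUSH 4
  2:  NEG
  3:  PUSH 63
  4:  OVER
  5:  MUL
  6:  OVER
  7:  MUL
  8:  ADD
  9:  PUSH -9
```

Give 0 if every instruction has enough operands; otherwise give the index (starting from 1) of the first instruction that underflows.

PUSH 4  -> [4]
NEG     -> [-4]
PUSH 63 -> [-4, 63]
OVER    -> [-4, 63, -4]
MUL     -> [-4, -252]
OVER    -> [-4, -252, -4]
MUL     -> [-4, 1008]
ADD     -> [1004]
PUSH -9 -> [1004, -9]

0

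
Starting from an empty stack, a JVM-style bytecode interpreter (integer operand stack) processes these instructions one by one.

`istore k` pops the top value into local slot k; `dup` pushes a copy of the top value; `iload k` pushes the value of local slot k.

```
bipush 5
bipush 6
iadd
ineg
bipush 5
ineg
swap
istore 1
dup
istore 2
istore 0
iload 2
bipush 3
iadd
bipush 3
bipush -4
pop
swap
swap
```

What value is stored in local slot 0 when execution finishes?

-5

bipush 5   5
bipush 6   5 6
iadd       11
ineg       -11
bipush 5   -11 5
ineg       -11 -5
swap       -5 -11
istore 1   -5
dup        -5 -5
istore 2   -5
istore 0   (empty)
iload 2    -5
bipush 3   -5 3
iadd       -2
bipush 3   -2 3
bipush -4  -2 3 -4
pop        -2 3
swap       3 -2
swap       -2 3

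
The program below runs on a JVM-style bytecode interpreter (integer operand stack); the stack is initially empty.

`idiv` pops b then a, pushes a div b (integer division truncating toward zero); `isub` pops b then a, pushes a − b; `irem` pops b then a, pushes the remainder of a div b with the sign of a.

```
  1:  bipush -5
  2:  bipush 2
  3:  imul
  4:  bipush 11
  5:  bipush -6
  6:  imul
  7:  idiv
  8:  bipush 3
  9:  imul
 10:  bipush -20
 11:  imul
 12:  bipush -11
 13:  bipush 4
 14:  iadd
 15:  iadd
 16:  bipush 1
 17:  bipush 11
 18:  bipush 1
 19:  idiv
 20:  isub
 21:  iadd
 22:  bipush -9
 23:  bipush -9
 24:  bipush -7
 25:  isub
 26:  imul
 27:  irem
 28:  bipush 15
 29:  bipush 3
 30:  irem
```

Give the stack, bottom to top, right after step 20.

bipush -5  → [-5]
bipush 2   → [-5, 2]
imul       → [-10]
bipush 11  → [-10, 11]
bipush -6  → [-10, 11, -6]
imul       → [-10, -66]
idiv       → [0]
bipush 3   → [0, 3]
imul       → [0]
bipush -20 → [0, -20]
imul       → [0]
bipush -11 → [0, -11]
bipush 4   → [0, -11, 4]
iadd       → [0, -7]
iadd       → [-7]
bipush 1   → [-7, 1]
bipush 11  → [-7, 1, 11]
bipush 1   → [-7, 1, 11, 1]
idiv       → [-7, 1, 11]
isub       → [-7, -10]

[-7, -10]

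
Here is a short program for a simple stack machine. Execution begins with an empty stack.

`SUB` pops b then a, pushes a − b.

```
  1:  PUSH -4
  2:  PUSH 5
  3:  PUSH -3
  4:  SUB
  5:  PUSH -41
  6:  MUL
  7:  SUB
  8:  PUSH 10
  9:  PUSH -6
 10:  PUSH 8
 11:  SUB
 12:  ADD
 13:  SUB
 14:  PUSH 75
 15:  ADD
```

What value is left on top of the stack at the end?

403

PUSH -4  : -4
PUSH 5   : -4 5
PUSH -3  : -4 5 -3
SUB      : -4 8
PUSH -41 : -4 8 -41
MUL      : -4 -328
SUB      : 324
PUSH 10  : 324 10
PUSH -6  : 324 10 -6
PUSH 8   : 324 10 -6 8
SUB      : 324 10 -14
ADD      : 324 -4
SUB      : 328
PUSH 75  : 328 75
ADD      : 403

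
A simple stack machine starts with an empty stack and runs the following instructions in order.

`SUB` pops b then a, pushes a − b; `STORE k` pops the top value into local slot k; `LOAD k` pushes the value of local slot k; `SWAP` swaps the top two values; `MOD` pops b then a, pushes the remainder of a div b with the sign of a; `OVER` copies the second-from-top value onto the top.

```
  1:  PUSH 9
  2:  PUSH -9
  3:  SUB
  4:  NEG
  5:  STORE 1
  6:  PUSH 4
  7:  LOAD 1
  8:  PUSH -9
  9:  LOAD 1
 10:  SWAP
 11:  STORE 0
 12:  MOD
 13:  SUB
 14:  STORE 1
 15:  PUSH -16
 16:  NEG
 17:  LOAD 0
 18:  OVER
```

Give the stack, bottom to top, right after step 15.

[-16]

PUSH 9   → [9]
PUSH -9  → [9, -9]
SUB      → [18]
NEG      → [-18]
STORE 1  → []
PUSH 4   → [4]
LOAD 1   → [4, -18]
PUSH -9  → [4, -18, -9]
LOAD 1   → [4, -18, -9, -18]
SWAP     → [4, -18, -18, -9]
STORE 0  → [4, -18, -18]
MOD      → [4, 0]
SUB      → [4]
STORE 1  → []
PUSH -16 → [-16]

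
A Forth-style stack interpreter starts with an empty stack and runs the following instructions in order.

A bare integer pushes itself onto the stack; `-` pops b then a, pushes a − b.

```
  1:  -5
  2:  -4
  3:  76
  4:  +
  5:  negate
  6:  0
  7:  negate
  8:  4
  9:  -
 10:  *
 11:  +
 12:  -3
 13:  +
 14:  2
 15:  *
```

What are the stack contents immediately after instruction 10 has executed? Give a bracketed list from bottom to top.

-5     -> -5
-4     -> -5 -4
76     -> -5 -4 76
+      -> -5 72
negate -> -5 -72
0      -> -5 -72 0
negate -> -5 -72 0
4      -> -5 -72 0 4
-      -> -5 -72 -4
*      -> -5 288

[-5, 288]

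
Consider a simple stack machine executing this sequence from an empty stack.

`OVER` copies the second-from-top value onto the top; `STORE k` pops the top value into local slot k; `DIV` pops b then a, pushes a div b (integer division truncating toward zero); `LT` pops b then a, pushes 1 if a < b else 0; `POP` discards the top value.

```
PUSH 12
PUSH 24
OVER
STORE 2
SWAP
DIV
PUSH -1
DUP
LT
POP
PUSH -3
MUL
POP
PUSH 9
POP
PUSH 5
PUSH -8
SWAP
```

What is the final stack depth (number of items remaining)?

PUSH 12  [12]
PUSH 24  [12, 24]
OVER     [12, 24, 12]
STORE 2  [12, 24]
SWAP     [24, 12]
DIV      [2]
PUSH -1  [2, -1]
DUP      [2, -1, -1]
LT       [2, 0]
POP      [2]
PUSH -3  [2, -3]
MUL      [-6]
POP      []
PUSH 9   [9]
POP      []
PUSH 5   [5]
PUSH -8  [5, -8]
SWAP     [-8, 5]

2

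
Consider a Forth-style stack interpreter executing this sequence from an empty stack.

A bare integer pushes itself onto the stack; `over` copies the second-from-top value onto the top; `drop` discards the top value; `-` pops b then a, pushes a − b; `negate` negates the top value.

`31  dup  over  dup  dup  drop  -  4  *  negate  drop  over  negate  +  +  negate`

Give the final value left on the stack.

-31

31     : [31]
dup    : [31, 31]
over   : [31, 31, 31]
dup    : [31, 31, 31, 31]
dup    : [31, 31, 31, 31, 31]
drop   : [31, 31, 31, 31]
-      : [31, 31, 0]
4      : [31, 31, 0, 4]
*      : [31, 31, 0]
negate : [31, 31, 0]
drop   : [31, 31]
over   : [31, 31, 31]
negate : [31, 31, -31]
+      : [31, 0]
+      : [31]
negate : [-31]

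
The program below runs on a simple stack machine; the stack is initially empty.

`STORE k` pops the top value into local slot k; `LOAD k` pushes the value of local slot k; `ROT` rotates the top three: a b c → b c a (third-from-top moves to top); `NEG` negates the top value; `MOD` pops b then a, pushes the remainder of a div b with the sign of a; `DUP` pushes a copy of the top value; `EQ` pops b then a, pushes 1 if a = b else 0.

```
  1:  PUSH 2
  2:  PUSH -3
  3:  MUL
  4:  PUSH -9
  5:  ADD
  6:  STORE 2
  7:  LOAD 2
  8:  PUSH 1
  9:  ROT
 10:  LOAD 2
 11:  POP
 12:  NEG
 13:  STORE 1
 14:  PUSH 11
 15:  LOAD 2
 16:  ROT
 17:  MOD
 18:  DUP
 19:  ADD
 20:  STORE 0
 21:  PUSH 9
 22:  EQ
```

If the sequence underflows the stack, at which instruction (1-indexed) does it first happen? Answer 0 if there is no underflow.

PUSH 2  -> [2]
PUSH -3 -> [2, -3]
MUL     -> [-6]
PUSH -9 -> [-6, -9]
ADD     -> [-15]
STORE 2 -> []
LOAD 2  -> [-15]
PUSH 1  -> [-15, 1]
ROT  — needs 3 operands, stack has 2 → underflow

9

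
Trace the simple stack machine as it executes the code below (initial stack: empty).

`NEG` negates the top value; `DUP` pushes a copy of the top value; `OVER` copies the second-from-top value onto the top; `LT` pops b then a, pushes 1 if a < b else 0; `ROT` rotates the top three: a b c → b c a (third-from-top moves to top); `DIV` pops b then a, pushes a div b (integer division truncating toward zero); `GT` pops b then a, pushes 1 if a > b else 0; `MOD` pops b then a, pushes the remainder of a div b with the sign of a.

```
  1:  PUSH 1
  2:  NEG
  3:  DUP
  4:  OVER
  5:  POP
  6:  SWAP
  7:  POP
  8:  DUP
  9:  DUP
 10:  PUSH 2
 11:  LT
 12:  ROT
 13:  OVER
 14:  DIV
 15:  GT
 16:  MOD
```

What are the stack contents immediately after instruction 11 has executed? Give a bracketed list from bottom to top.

PUSH 1 : 1
NEG    : -1
DUP    : -1 -1
OVER   : -1 -1 -1
POP    : -1 -1
SWAP   : -1 -1
POP    : -1
DUP    : -1 -1
DUP    : -1 -1 -1
PUSH 2 : -1 -1 -1 2
LT     : -1 -1 1

[-1, -1, 1]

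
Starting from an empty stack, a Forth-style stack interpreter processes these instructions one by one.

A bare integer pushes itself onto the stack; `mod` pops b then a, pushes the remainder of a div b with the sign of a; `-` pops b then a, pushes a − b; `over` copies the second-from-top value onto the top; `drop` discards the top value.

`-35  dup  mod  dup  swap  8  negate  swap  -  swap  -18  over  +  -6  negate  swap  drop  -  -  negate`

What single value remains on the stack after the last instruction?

2

-35    → [-35]
dup    → [-35, -35]
mod    → [0]
dup    → [0, 0]
swap   → [0, 0]
8      → [0, 0, 8]
negate → [0, 0, -8]
swap   → [0, -8, 0]
-      → [0, -8]
swap   → [-8, 0]
-18    → [-8, 0, -18]
over   → [-8, 0, -18, 0]
+      → [-8, 0, -18]
-6     → [-8, 0, -18, -6]
negate → [-8, 0, -18, 6]
swap   → [-8, 0, 6, -18]
drop   → [-8, 0, 6]
-      → [-8, -6]
-      → [-2]
negate → [2]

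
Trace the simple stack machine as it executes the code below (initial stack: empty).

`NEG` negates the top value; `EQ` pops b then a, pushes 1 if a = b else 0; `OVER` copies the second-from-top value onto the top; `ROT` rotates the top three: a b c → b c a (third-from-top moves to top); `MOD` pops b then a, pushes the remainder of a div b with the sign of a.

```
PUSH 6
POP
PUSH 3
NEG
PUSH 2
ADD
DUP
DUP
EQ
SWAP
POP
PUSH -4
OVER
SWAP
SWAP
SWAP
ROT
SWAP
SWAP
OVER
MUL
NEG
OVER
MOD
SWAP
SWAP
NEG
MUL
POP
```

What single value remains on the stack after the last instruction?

1

PUSH 6  -> [6]
POP     -> []
PUSH 3  -> [3]
NEG     -> [-3]
PUSH 2  -> [-3, 2]
ADD     -> [-1]
DUP     -> [-1, -1]
DUP     -> [-1, -1, -1]
EQ      -> [-1, 1]
SWAP    -> [1, -1]
POP     -> [1]
PUSH -4 -> [1, -4]
OVER    -> [1, -4, 1]
SWAP    -> [1, 1, -4]
SWAP    -> [1, -4, 1]
SWAP    -> [1, 1, -4]
ROT     -> [1, -4, 1]
SWAP    -> [1, 1, -4]
SWAP    -> [1, -4, 1]
OVER    -> [1, -4, 1, -4]
MUL     -> [1, -4, -4]
NEG     -> [1, -4, 4]
OVER    -> [1, -4, 4, -4]
MOD     -> [1, -4, 0]
SWAP    -> [1, 0, -4]
SWAP    -> [1, -4, 0]
NEG     -> [1, -4, 0]
MUL     -> [1, 0]
POP     -> [1]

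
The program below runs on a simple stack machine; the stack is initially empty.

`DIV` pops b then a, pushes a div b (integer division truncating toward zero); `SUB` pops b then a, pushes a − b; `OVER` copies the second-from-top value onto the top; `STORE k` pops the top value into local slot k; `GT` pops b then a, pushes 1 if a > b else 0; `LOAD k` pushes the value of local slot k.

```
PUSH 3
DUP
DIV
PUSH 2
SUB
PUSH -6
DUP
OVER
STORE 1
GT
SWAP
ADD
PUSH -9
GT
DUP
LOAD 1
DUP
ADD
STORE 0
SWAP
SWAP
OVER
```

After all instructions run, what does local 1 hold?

-6

PUSH 3  : [3]
DUP     : [3, 3]
DIV     : [1]
PUSH 2  : [1, 2]
SUB     : [-1]
PUSH -6 : [-1, -6]
DUP     : [-1, -6, -6]
OVER    : [-1, -6, -6, -6]
STORE 1 : [-1, -6, -6]
GT      : [-1, 0]
SWAP    : [0, -1]
ADD     : [-1]
PUSH -9 : [-1, -9]
GT      : [1]
DUP     : [1, 1]
LOAD 1  : [1, 1, -6]
DUP     : [1, 1, -6, -6]
ADD     : [1, 1, -12]
STORE 0 : [1, 1]
SWAP    : [1, 1]
SWAP    : [1, 1]
OVER    : [1, 1, 1]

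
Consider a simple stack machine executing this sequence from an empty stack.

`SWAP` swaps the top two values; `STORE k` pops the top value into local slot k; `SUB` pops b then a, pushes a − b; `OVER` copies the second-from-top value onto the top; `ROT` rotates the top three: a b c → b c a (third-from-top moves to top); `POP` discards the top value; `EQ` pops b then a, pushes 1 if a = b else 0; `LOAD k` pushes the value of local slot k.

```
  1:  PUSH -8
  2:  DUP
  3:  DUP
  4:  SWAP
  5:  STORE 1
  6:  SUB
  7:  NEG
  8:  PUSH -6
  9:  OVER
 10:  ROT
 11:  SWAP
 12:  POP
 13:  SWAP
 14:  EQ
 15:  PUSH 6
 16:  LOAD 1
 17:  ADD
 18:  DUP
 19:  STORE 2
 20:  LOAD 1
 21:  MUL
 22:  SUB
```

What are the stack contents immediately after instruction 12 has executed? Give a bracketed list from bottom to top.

[-6, 0]

PUSH -8 : -8
DUP     : -8 -8
DUP     : -8 -8 -8
SWAP    : -8 -8 -8
STORE 1 : -8 -8
SUB     : 0
NEG     : 0
PUSH -6 : 0 -6
OVER    : 0 -6 0
ROT     : -6 0 0
SWAP    : -6 0 0
POP     : -6 0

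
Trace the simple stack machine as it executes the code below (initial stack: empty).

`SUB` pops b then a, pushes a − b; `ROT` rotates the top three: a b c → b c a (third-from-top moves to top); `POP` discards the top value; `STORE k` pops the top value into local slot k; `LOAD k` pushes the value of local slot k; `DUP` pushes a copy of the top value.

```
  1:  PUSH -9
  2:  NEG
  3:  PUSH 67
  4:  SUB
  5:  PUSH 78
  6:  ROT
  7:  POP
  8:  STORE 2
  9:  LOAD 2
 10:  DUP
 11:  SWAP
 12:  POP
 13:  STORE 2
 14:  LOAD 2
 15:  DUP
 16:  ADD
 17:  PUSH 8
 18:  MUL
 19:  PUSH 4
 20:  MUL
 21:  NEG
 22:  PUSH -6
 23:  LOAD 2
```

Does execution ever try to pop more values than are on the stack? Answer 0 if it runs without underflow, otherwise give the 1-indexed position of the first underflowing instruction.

PUSH -9 → -9
NEG     → 9
PUSH 67 → 9 67
SUB     → -58
PUSH 78 → -58 78
ROT  — needs 3 operands, stack has 2 → underflow

6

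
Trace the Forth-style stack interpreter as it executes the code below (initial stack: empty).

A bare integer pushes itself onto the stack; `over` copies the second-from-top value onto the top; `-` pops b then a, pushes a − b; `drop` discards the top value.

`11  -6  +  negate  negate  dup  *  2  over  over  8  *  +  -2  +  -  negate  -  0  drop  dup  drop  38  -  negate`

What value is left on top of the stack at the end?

50

11     -> [11]
-6     -> [11, -6]
+      -> [5]
negate -> [-5]
negate -> [5]
dup    -> [5, 5]
*      -> [25]
2      -> [25, 2]
over   -> [25, 2, 25]
over   -> [25, 2, 25, 2]
8      -> [25, 2, 25, 2, 8]
*      -> [25, 2, 25, 16]
+      -> [25, 2, 41]
-2     -> [25, 2, 41, -2]
+      -> [25, 2, 39]
-      -> [25, -37]
negate -> [25, 37]
-      -> [-12]
0      -> [-12, 0]
drop   -> [-12]
dup    -> [-12, -12]
drop   -> [-12]
38     -> [-12, 38]
-      -> [-50]
negate -> [50]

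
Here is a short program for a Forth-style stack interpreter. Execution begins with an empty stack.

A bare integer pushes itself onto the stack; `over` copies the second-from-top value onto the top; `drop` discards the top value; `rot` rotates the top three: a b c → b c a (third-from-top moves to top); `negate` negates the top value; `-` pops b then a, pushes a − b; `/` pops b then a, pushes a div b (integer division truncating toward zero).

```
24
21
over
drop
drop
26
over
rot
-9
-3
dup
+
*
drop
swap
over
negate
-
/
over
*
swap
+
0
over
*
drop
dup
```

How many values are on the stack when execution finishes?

2

24     → 24
21     → 24 21
over   → 24 21 24
drop   → 24 21
drop   → 24
26     → 24 26
over   → 24 26 24
rot    → 26 24 24
-9     → 26 24 24 -9
-3     → 26 24 24 -9 -3
dup    → 26 24 24 -9 -3 -3
+      → 26 24 24 -9 -6
*      → 26 24 24 54
drop   → 26 24 24
swap   → 26 24 24
over   → 26 24 24 24
negate → 26 24 24 -24
-      → 26 24 48
/      → 26 0
over   → 26 0 26
*      → 26 0
swap   → 0 26
+      → 26
0      → 26 0
over   → 26 0 26
*      → 26 0
drop   → 26
dup    → 26 26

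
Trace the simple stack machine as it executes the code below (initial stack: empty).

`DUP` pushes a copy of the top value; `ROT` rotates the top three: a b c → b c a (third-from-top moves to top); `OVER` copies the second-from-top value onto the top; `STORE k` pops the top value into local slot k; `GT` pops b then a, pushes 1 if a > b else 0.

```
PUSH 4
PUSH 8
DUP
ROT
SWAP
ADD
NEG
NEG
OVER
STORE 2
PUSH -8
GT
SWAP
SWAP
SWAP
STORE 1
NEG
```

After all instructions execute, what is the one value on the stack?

PUSH 4   4
PUSH 8   4 8
DUP      4 8 8
ROT      8 8 4
SWAP     8 4 8
ADD      8 12
NEG      8 -12
NEG      8 12
OVER     8 12 8
STORE 2  8 12
PUSH -8  8 12 -8
GT       8 1
SWAP     1 8
SWAP     8 1
SWAP     1 8
STORE 1  1
NEG      -1

-1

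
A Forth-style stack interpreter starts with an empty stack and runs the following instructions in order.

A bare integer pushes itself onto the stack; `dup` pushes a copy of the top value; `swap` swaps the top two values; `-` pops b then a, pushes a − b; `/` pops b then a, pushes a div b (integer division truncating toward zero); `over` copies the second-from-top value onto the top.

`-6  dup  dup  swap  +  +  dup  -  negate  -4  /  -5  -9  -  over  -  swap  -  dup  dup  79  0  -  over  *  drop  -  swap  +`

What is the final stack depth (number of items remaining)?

1

-6      [-6]
dup     [-6, -6]
dup     [-6, -6, -6]
swap    [-6, -6, -6]
+       [-6, -12]
+       [-18]
dup     [-18, -18]
-       [0]
negate  [0]
-4      [0, -4]
/       [0]
-5      [0, -5]
-9      [0, -5, -9]
-       [0, 4]
over    [0, 4, 0]
-       [0, 4]
swap    [4, 0]
-       [4]
dup     [4, 4]
dup     [4, 4, 4]
79      [4, 4, 4, 79]
0       [4, 4, 4, 79, 0]
-       [4, 4, 4, 79]
over    [4, 4, 4, 79, 4]
*       [4, 4, 4, 316]
drop    [4, 4, 4]
-       [4, 0]
swap    [0, 4]
+       [4]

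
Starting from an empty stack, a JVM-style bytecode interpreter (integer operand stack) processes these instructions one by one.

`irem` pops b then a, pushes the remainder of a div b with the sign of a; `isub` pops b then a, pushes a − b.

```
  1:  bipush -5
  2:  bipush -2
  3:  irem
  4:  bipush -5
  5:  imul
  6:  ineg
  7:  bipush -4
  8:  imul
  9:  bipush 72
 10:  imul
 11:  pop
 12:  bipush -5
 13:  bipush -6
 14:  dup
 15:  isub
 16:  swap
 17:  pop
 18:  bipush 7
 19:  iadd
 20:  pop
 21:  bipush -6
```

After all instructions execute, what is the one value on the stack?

bipush -5 : [-5]
bipush -2 : [-5, -2]
irem      : [-1]
bipush -5 : [-1, -5]
imul      : [5]
ineg      : [-5]
bipush -4 : [-5, -4]
imul      : [20]
bipush 72 : [20, 72]
imul      : [1440]
pop       : []
bipush -5 : [-5]
bipush -6 : [-5, -6]
dup       : [-5, -6, -6]
isub      : [-5, 0]
swap      : [0, -5]
pop       : [0]
bipush 7  : [0, 7]
iadd      : [7]
pop       : []
bipush -6 : [-6]

-6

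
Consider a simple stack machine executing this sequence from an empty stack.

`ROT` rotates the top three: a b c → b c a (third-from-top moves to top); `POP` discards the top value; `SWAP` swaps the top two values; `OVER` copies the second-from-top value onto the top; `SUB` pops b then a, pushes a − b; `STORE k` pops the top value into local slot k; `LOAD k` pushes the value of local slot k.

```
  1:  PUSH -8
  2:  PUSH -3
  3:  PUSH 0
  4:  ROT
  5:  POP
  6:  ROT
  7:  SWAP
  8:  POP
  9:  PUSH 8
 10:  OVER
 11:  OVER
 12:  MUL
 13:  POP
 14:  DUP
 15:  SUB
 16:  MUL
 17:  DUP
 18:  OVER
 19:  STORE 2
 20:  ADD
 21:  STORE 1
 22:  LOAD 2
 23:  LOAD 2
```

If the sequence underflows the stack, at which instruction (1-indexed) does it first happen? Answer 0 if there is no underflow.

6

PUSH -8 : [-8]
PUSH -3 : [-8, -3]
PUSH 0  : [-8, -3, 0]
ROT     : [-3, 0, -8]
POP     : [-3, 0]
ROT  — needs 3 operands, stack has 2 → underflow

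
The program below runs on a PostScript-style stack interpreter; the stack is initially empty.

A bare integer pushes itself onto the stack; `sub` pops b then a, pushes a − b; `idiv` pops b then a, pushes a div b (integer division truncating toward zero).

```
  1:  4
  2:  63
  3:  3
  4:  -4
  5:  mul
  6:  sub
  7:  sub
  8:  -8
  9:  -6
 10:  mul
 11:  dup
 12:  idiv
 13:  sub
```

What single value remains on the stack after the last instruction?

-72

4    -> 4
63   -> 4 63
3    -> 4 63 3
-4   -> 4 63 3 -4
mul  -> 4 63 -12
sub  -> 4 75
sub  -> -71
-8   -> -71 -8
-6   -> -71 -8 -6
mul  -> -71 48
dup  -> -71 48 48
idiv -> -71 1
sub  -> -72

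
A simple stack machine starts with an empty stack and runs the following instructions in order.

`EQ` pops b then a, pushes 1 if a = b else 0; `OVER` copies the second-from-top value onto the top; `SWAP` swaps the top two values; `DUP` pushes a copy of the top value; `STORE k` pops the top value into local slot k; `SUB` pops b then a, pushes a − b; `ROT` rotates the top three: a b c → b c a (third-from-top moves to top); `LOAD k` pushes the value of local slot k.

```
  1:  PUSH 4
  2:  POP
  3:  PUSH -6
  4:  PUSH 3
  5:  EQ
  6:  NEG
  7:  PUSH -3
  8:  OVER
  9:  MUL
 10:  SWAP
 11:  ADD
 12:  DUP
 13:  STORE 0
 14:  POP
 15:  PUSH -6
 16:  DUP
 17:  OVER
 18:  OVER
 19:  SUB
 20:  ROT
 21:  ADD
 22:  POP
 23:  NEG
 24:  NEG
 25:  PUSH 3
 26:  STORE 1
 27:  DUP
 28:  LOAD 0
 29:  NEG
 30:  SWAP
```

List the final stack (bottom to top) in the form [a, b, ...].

[-6, 0, -6]

PUSH 4  : 4
POP     : (empty)
PUSH -6 : -6
PUSH 3  : -6 3
EQ      : 0
NEG     : 0
PUSH -3 : 0 -3
OVER    : 0 -3 0
MUL     : 0 0
SWAP    : 0 0
ADD     : 0
DUP     : 0 0
STORE 0 : 0
POP     : (empty)
PUSH -6 : -6
DUP     : -6 -6
OVER    : -6 -6 -6
OVER    : -6 -6 -6 -6
SUB     : -6 -6 0
ROT     : -6 0 -6
ADD     : -6 -6
POP     : -6
NEG     : 6
NEG     : -6
PUSH 3  : -6 3
STORE 1 : -6
DUP     : -6 -6
LOAD 0  : -6 -6 0
NEG     : -6 -6 0
SWAP    : -6 0 -6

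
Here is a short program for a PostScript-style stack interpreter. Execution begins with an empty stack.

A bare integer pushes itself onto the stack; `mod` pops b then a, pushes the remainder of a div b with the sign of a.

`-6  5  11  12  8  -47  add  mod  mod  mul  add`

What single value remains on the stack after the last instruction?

-6   [-6]
5    [-6, 5]
11   [-6, 5, 11]
12   [-6, 5, 11, 12]
8    [-6, 5, 11, 12, 8]
-47  [-6, 5, 11, 12, 8, -47]
add  [-6, 5, 11, 12, -39]
mod  [-6, 5, 11, 12]
mod  [-6, 5, 11]
mul  [-6, 55]
add  [49]

49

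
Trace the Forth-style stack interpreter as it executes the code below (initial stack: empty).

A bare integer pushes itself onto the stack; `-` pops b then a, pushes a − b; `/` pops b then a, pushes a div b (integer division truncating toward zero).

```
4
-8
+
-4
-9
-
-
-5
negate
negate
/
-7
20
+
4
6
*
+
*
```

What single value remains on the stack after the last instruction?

37

4      -> 4
-8     -> 4 -8
+      -> -4
-4     -> -4 -4
-9     -> -4 -4 -9
-      -> -4 5
-      -> -9
-5     -> -9 -5
negate -> -9 5
negate -> -9 -5
/      -> 1
-7     -> 1 -7
20     -> 1 -7 20
+      -> 1 13
4      -> 1 13 4
6      -> 1 13 4 6
*      -> 1 13 24
+      -> 1 37
*      -> 37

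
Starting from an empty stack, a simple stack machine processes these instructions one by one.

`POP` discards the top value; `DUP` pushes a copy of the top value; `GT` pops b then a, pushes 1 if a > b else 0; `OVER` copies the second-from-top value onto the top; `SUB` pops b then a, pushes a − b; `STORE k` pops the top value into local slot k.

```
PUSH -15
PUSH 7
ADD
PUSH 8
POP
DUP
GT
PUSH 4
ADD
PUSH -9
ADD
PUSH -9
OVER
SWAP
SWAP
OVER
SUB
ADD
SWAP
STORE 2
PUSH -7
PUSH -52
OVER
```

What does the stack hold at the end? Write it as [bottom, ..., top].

[-5, -7, -52, -7]

PUSH -15 : [-15]
PUSH 7   : [-15, 7]
ADD      : [-8]
PUSH 8   : [-8, 8]
POP      : [-8]
DUP      : [-8, -8]
GT       : [0]
PUSH 4   : [0, 4]
ADD      : [4]
PUSH -9  : [4, -9]
ADD      : [-5]
PUSH -9  : [-5, -9]
OVER     : [-5, -9, -5]
SWAP     : [-5, -5, -9]
SWAP     : [-5, -9, -5]
OVER     : [-5, -9, -5, -9]
SUB      : [-5, -9, 4]
ADD      : [-5, -5]
SWAP     : [-5, -5]
STORE 2  : [-5]
PUSH -7  : [-5, -7]
PUSH -52 : [-5, -7, -52]
OVER     : [-5, -7, -52, -7]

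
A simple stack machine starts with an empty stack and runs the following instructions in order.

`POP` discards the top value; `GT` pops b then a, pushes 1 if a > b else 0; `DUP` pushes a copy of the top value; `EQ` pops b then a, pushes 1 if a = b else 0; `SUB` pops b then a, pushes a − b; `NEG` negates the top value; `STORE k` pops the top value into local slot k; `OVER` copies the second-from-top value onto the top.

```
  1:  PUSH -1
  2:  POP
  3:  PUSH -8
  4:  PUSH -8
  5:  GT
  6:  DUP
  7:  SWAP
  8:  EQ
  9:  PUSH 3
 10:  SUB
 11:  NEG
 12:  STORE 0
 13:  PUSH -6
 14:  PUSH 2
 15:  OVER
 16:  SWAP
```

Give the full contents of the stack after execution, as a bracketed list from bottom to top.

PUSH -1 → [-1]
POP     → []
PUSH -8 → [-8]
PUSH -8 → [-8, -8]
GT      → [0]
DUP     → [0, 0]
SWAP    → [0, 0]
EQ      → [1]
PUSH 3  → [1, 3]
SUB     → [-2]
NEG     → [2]
STORE 0 → []
PUSH -6 → [-6]
PUSH 2  → [-6, 2]
OVER    → [-6, 2, -6]
SWAP    → [-6, -6, 2]

[-6, -6, 2]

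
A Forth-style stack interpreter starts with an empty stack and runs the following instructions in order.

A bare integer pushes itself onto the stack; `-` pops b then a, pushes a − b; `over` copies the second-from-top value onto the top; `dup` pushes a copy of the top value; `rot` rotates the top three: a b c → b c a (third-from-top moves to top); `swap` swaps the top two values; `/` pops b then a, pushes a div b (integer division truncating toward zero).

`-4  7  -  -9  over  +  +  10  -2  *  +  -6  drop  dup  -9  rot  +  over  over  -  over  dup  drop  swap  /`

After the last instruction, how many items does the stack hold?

3

-4   -> -4
7    -> -4 7
-    -> -11
-9   -> -11 -9
over -> -11 -9 -11
+    -> -11 -20
+    -> -31
10   -> -31 10
-2   -> -31 10 -2
*    -> -31 -20
+    -> -51
-6   -> -51 -6
drop -> -51
dup  -> -51 -51
-9   -> -51 -51 -9
rot  -> -51 -9 -51
+    -> -51 -60
over -> -51 -60 -51
over -> -51 -60 -51 -60
-    -> -51 -60 9
over -> -51 -60 9 -60
dup  -> -51 -60 9 -60 -60
drop -> -51 -60 9 -60
swap -> -51 -60 -60 9
/    -> -51 -60 -6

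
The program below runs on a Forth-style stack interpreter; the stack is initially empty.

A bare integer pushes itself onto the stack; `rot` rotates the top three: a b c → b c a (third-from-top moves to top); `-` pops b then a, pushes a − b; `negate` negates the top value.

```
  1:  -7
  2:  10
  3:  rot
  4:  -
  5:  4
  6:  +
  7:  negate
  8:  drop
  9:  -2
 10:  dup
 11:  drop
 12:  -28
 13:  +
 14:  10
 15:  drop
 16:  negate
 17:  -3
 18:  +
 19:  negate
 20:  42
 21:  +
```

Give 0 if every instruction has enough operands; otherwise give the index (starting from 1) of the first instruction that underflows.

3

-7 -> [-7]
10 -> [-7, 10]
rot  — needs 3 operands, stack has 2 → underflow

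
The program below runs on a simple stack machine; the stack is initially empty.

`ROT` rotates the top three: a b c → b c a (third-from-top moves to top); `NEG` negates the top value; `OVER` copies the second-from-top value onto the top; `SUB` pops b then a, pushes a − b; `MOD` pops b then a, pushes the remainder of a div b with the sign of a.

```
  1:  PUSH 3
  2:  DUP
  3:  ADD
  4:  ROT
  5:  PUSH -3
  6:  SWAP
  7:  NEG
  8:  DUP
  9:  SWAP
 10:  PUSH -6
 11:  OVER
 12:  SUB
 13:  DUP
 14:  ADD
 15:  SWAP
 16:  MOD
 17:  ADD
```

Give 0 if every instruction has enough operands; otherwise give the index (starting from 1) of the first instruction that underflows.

PUSH 3 → [3]
DUP    → [3, 3]
ADD    → [6]
ROT  — needs 3 operands, stack has 1 → underflow

4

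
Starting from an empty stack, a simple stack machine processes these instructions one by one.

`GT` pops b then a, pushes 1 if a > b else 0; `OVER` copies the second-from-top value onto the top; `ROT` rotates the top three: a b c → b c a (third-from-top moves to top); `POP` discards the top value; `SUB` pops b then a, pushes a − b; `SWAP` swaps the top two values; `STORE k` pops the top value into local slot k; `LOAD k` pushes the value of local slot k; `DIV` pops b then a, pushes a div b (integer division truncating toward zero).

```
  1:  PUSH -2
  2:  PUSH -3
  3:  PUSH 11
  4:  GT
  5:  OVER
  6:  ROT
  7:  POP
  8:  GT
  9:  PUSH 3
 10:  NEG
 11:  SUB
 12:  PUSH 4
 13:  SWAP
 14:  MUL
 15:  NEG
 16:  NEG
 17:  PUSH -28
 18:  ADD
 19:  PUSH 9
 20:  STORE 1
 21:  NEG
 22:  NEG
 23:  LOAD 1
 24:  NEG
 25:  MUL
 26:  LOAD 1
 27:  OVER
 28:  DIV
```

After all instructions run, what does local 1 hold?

9

PUSH -2  -> [-2]
PUSH -3  -> [-2, -3]
PUSH 11  -> [-2, -3, 11]
GT       -> [-2, 0]
OVER     -> [-2, 0, -2]
ROT      -> [0, -2, -2]
POP      -> [0, -2]
GT       -> [1]
PUSH 3   -> [1, 3]
NEG      -> [1, -3]
SUB      -> [4]
PUSH 4   -> [4, 4]
SWAP     -> [4, 4]
MUL      -> [16]
NEG      -> [-16]
NEG      -> [16]
PUSH -28 -> [16, -28]
ADD      -> [-12]
PUSH 9   -> [-12, 9]
STORE 1  -> [-12]
NEG      -> [12]
NEG      -> [-12]
LOAD 1   -> [-12, 9]
NEG      -> [-12, -9]
MUL      -> [108]
LOAD 1   -> [108, 9]
OVER     -> [108, 9, 108]
DIV      -> [108, 0]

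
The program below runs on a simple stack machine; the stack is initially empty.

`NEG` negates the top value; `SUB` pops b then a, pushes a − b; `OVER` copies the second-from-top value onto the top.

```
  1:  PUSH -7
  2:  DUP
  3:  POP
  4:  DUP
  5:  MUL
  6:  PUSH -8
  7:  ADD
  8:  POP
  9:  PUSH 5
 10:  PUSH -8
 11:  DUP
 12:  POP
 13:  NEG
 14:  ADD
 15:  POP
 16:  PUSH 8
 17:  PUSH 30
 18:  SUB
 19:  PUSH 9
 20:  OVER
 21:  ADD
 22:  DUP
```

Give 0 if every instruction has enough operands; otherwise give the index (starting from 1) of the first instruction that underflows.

0

PUSH -7 → [-7]
DUP     → [-7, -7]
POP     → [-7]
DUP     → [-7, -7]
MUL     → [49]
PUSH -8 → [49, -8]
ADD     → [41]
POP     → []
PUSH 5  → [5]
PUSH -8 → [5, -8]
DUP     → [5, -8, -8]
POP     → [5, -8]
NEG     → [5, 8]
ADD     → [13]
POP     → []
PUSH 8  → [8]
PUSH 30 → [8, 30]
SUB     → [-22]
PUSH 9  → [-22, 9]
OVER    → [-22, 9, -22]
ADD     → [-22, -13]
DUP     → [-22, -13, -13]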